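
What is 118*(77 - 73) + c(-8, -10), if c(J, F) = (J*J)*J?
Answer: -40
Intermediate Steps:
c(J, F) = J**3 (c(J, F) = J**2*J = J**3)
118*(77 - 73) + c(-8, -10) = 118*(77 - 73) + (-8)**3 = 118*4 - 512 = 472 - 512 = -40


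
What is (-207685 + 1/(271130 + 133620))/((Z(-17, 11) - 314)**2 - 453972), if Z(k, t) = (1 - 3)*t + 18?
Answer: 84060503749/142815228000 ≈ 0.58860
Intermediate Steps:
Z(k, t) = 18 - 2*t (Z(k, t) = -2*t + 18 = 18 - 2*t)
(-207685 + 1/(271130 + 133620))/((Z(-17, 11) - 314)**2 - 453972) = (-207685 + 1/(271130 + 133620))/(((18 - 2*11) - 314)**2 - 453972) = (-207685 + 1/404750)/(((18 - 22) - 314)**2 - 453972) = (-207685 + 1/404750)/((-4 - 314)**2 - 453972) = -84060503749/(404750*((-318)**2 - 453972)) = -84060503749/(404750*(101124 - 453972)) = -84060503749/404750/(-352848) = -84060503749/404750*(-1/352848) = 84060503749/142815228000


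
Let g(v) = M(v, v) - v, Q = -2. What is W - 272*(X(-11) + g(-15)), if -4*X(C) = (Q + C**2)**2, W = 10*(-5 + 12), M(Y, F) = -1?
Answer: 959210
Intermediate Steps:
W = 70 (W = 10*7 = 70)
g(v) = -1 - v
X(C) = -(-2 + C**2)**2/4
W - 272*(X(-11) + g(-15)) = 70 - 272*(-(-2 + (-11)**2)**2/4 + (-1 - 1*(-15))) = 70 - 272*(-(-2 + 121)**2/4 + (-1 + 15)) = 70 - 272*(-1/4*119**2 + 14) = 70 - 272*(-1/4*14161 + 14) = 70 - 272*(-14161/4 + 14) = 70 - 272*(-14105/4) = 70 + 959140 = 959210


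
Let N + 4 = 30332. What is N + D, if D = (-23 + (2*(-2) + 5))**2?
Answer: 30812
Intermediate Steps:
N = 30328 (N = -4 + 30332 = 30328)
D = 484 (D = (-23 + (-4 + 5))**2 = (-23 + 1)**2 = (-22)**2 = 484)
N + D = 30328 + 484 = 30812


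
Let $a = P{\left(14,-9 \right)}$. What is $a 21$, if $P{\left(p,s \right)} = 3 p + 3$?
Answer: $945$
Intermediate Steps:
$P{\left(p,s \right)} = 3 + 3 p$
$a = 45$ ($a = 3 + 3 \cdot 14 = 3 + 42 = 45$)
$a 21 = 45 \cdot 21 = 945$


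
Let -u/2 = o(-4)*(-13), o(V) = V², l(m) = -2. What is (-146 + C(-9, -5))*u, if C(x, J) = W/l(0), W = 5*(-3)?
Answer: -57616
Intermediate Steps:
W = -15
C(x, J) = 15/2 (C(x, J) = -15/(-2) = -15*(-½) = 15/2)
u = 416 (u = -2*(-4)²*(-13) = -32*(-13) = -2*(-208) = 416)
(-146 + C(-9, -5))*u = (-146 + 15/2)*416 = -277/2*416 = -57616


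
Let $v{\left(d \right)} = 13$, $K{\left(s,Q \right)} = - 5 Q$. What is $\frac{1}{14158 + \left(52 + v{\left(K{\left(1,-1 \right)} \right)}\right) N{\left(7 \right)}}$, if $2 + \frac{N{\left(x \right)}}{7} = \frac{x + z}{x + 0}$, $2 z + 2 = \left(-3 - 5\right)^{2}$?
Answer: $\frac{1}{15718} \approx 6.3621 \cdot 10^{-5}$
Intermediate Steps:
$z = 31$ ($z = -1 + \frac{\left(-3 - 5\right)^{2}}{2} = -1 + \frac{\left(-8\right)^{2}}{2} = -1 + \frac{1}{2} \cdot 64 = -1 + 32 = 31$)
$N{\left(x \right)} = -14 + \frac{7 \left(31 + x\right)}{x}$ ($N{\left(x \right)} = -14 + 7 \frac{x + 31}{x + 0} = -14 + 7 \frac{31 + x}{x} = -14 + \frac{7 \left(31 + x\right)}{x}$)
$\frac{1}{14158 + \left(52 + v{\left(K{\left(1,-1 \right)} \right)}\right) N{\left(7 \right)}} = \frac{1}{14158 + \left(52 + 13\right) \left(-7 + \frac{217}{7}\right)} = \frac{1}{14158 + 65 \left(-7 + 217 \cdot \frac{1}{7}\right)} = \frac{1}{14158 + 65 \left(-7 + 31\right)} = \frac{1}{14158 + 65 \cdot 24} = \frac{1}{14158 + 1560} = \frac{1}{15718}$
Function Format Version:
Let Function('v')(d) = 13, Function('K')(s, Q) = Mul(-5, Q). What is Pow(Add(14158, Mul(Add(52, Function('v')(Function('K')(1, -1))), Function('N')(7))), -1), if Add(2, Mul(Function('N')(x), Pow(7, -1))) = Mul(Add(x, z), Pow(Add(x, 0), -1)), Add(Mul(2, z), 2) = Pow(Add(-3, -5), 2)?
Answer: Rational(1, 15718) ≈ 6.3621e-5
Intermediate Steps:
z = 31 (z = Add(-1, Mul(Rational(1, 2), Pow(Add(-3, -5), 2))) = Add(-1, Mul(Rational(1, 2), Pow(-8, 2))) = Add(-1, Mul(Rational(1, 2), 64)) = Add(-1, 32) = 31)
Function('N')(x) = Add(-14, Mul(7, Pow(x, -1), Add(31, x))) (Function('N')(x) = Add(-14, Mul(7, Mul(Add(x, 31), Pow(Add(x, 0), -1)))) = Add(-14, Mul(7, Mul(Add(31, x), Pow(x, -1)))) = Add(-14, Mul(7, Mul(Pow(x, -1), Add(31, x)))) = Add(-14, Mul(7, Pow(x, -1), Add(31, x))))
Pow(Add(14158, Mul(Add(52, Function('v')(Function('K')(1, -1))), Function('N')(7))), -1) = Pow(Add(14158, Mul(Add(52, 13), Add(-7, Mul(217, Pow(7, -1))))), -1) = Pow(Add(14158, Mul(65, Add(-7, Mul(217, Rational(1, 7))))), -1) = Pow(Add(14158, Mul(65, Add(-7, 31))), -1) = Pow(Add(14158, Mul(65, 24)), -1) = Pow(Add(14158, 1560), -1) = Pow(15718, -1) = Rational(1, 15718)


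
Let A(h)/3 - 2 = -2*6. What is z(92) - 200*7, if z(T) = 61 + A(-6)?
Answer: -1369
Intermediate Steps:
A(h) = -30 (A(h) = 6 + 3*(-2*6) = 6 + 3*(-12) = 6 - 36 = -30)
z(T) = 31 (z(T) = 61 - 30 = 31)
z(92) - 200*7 = 31 - 200*7 = 31 - 1*1400 = 31 - 1400 = -1369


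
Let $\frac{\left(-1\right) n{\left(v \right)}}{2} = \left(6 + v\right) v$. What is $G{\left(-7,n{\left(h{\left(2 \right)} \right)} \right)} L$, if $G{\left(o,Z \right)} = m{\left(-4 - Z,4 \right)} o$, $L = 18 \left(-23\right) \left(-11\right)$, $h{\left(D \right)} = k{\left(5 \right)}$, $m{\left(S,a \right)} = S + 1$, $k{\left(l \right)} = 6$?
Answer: $-4494798$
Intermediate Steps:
$m{\left(S,a \right)} = 1 + S$
$h{\left(D \right)} = 6$
$n{\left(v \right)} = - 2 v \left(6 + v\right)$ ($n{\left(v \right)} = - 2 \left(6 + v\right) v = - 2 v \left(6 + v\right)$)
$L = 4554$ ($L = \left(-414\right) \left(-11\right) = 4554$)
$G{\left(o,Z \right)} = o \left(-3 - Z\right)$ ($G{\left(o,Z \right)} = \left(1 - \left(4 + Z\right)\right) o = \left(-3 - Z\right) o = o \left(-3 - Z\right)$)
$G{\left(-7,n{\left(h{\left(2 \right)} \right)} \right)} L = \left(-1\right) \left(-7\right) \left(3 - 12 \left(6 + 6\right)\right) 4554 = \left(-1\right) \left(-7\right) \left(3 - 12 \cdot 12\right) 4554 = \left(-1\right) \left(-7\right) \left(3 - 144\right) 4554 = \left(-1\right) \left(-7\right) \left(-141\right) 4554 = \left(-987\right) 4554 = -4494798$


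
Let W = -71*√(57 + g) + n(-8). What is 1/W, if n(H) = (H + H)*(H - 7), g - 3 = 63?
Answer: -80/187481 - 71*√123/562443 ≈ -0.0018267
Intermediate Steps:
g = 66 (g = 3 + 63 = 66)
n(H) = 2*H*(-7 + H) (n(H) = (2*H)*(-7 + H) = 2*H*(-7 + H))
W = 240 - 71*√123 (W = -71*√(57 + 66) + 2*(-8)*(-7 - 8) = -71*√123 + 2*(-8)*(-15) = -71*√123 + 240 = 240 - 71*√123 ≈ -547.43)
1/W = 1/(240 - 71*√123)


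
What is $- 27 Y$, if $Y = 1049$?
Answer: $-28323$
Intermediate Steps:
$- 27 Y = \left(-27\right) 1049 = -28323$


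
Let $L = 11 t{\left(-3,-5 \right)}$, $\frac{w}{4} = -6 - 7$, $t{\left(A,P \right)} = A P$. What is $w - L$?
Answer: $-217$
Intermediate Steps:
$w = -52$ ($w = 4 \left(-6 - 7\right) = 4 \left(-13\right) = -52$)
$L = 165$ ($L = 11 \left(\left(-3\right) \left(-5\right)\right) = 11 \cdot 15 = 165$)
$w - L = -52 - 165 = -217$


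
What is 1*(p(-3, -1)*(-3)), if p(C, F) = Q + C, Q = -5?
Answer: 24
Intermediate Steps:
p(C, F) = -5 + C
1*(p(-3, -1)*(-3)) = 1*((-5 - 3)*(-3)) = 1*(-8*(-3)) = 1*24 = 24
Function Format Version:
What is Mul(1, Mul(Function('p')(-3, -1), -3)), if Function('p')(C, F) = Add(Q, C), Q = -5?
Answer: 24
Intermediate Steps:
Function('p')(C, F) = Add(-5, C)
Mul(1, Mul(Function('p')(-3, -1), -3)) = Mul(1, Mul(Add(-5, -3), -3)) = Mul(1, Mul(-8, -3)) = Mul(1, 24) = 24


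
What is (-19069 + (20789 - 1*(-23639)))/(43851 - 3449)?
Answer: 25359/40402 ≈ 0.62767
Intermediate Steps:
(-19069 + (20789 - 1*(-23639)))/(43851 - 3449) = (-19069 + (20789 + 23639))/40402 = (-19069 + 44428)*(1/40402) = 25359*(1/40402) = 25359/40402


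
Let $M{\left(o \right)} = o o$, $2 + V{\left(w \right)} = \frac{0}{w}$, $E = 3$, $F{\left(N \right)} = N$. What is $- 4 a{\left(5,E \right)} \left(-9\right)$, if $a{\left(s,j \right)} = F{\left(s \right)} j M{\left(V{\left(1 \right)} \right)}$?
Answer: $2160$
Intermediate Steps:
$V{\left(w \right)} = -2$ ($V{\left(w \right)} = -2 + \frac{0}{w} = -2 + 0 = -2$)
$M{\left(o \right)} = o^{2}$
$a{\left(s,j \right)} = 4 j s$ ($a{\left(s,j \right)} = s j \left(-2\right)^{2} = j s 4 = 4 j s$)
$- 4 a{\left(5,E \right)} \left(-9\right) = - 4 \cdot 4 \cdot 3 \cdot 5 \left(-9\right) = \left(-4\right) 60 \left(-9\right) = \left(-240\right) \left(-9\right) = 2160$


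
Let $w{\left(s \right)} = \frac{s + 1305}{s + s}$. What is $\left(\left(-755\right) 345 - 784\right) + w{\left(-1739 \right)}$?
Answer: $- \frac{454329184}{1739} \approx -2.6126 \cdot 10^{5}$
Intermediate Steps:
$w{\left(s \right)} = \frac{1305 + s}{2 s}$
$\left(\left(-755\right) 345 - 784\right) + w{\left(-1739 \right)} = \left(\left(-755\right) 345 - 784\right) + \frac{1305 - 1739}{2 \left(-1739\right)} = \left(-260475 - 784\right) + \frac{1}{2} \left(- \frac{1}{1739}\right) \left(-434\right) = -261259 + \frac{217}{1739} = - \frac{454329184}{1739}$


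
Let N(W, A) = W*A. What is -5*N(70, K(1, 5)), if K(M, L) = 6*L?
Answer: -10500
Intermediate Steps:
N(W, A) = A*W
-5*N(70, K(1, 5)) = -5*6*5*70 = -150*70 = -5*2100 = -10500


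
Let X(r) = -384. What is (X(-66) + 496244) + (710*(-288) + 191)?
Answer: 291571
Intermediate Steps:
(X(-66) + 496244) + (710*(-288) + 191) = (-384 + 496244) + (710*(-288) + 191) = 495860 + (-204480 + 191) = 495860 - 204289 = 291571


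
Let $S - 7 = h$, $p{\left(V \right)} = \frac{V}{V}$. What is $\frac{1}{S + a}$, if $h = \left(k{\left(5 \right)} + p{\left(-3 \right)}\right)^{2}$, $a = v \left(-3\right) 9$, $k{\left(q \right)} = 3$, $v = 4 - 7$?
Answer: $\frac{1}{104} \approx 0.0096154$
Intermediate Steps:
$v = -3$
$p{\left(V \right)} = 1$
$a = 81$ ($a = \left(-3\right) \left(-3\right) 9 = 9 \cdot 9 = 81$)
$h = 16$ ($h = \left(3 + 1\right)^{2} = 4^{2} = 16$)
$S = 23$ ($S = 7 + 16 = 23$)
$\frac{1}{S + a} = \frac{1}{23 + 81} = \frac{1}{104}$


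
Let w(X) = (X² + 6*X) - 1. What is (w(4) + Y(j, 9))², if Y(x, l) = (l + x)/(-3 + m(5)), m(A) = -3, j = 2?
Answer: 49729/36 ≈ 1381.4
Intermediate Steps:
w(X) = -1 + X² + 6*X
Y(x, l) = -l/6 - x/6 (Y(x, l) = (l + x)/(-3 - 3) = (l + x)/(-6) = (l + x)*(-⅙) = -l/6 - x/6)
(w(4) + Y(j, 9))² = ((-1 + 4² + 6*4) + (-⅙*9 - ⅙*2))² = ((-1 + 16 + 24) + (-3/2 - ⅓))² = (39 - 11/6)² = (223/6)² = 49729/36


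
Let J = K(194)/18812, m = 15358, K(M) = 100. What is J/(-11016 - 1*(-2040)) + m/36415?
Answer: 648323667449/1537227471120 ≈ 0.42175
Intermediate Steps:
J = 25/4703 (J = 100/18812 = 100*(1/18812) = 25/4703 ≈ 0.0053158)
J/(-11016 - 1*(-2040)) + m/36415 = 25/(4703*(-11016 - 1*(-2040))) + 15358/36415 = 25/(4703*(-11016 + 2040)) + 15358*(1/36415) = (25/4703)/(-8976) + 15358/36415 = (25/4703)*(-1/8976) + 15358/36415 = -25/42214128 + 15358/36415 = 648323667449/1537227471120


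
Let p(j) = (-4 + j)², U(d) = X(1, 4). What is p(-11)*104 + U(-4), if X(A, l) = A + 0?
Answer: 23401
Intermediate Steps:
X(A, l) = A
U(d) = 1
p(-11)*104 + U(-4) = (-4 - 11)²*104 + 1 = (-15)²*104 + 1 = 225*104 + 1 = 23400 + 1 = 23401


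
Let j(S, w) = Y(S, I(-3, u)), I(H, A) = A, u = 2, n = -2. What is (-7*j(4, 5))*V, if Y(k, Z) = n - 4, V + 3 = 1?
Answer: -84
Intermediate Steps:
V = -2 (V = -3 + 1 = -2)
Y(k, Z) = -6 (Y(k, Z) = -2 - 4 = -6)
j(S, w) = -6
(-7*j(4, 5))*V = -7*(-6)*(-2) = 42*(-2) = -84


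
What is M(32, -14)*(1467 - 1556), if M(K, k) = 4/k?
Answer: 178/7 ≈ 25.429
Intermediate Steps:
M(32, -14)*(1467 - 1556) = (4/(-14))*(1467 - 1556) = (4*(-1/14))*(-89) = -2/7*(-89) = 178/7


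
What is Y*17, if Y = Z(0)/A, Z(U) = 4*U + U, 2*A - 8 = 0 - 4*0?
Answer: 0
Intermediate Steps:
A = 4 (A = 4 + (0 - 4*0)/2 = 4 + (0 + 0)/2 = 4 + (½)*0 = 4 + 0 = 4)
Z(U) = 5*U
Y = 0 (Y = (5*0)/4 = 0*(¼) = 0)
Y*17 = 0*17 = 0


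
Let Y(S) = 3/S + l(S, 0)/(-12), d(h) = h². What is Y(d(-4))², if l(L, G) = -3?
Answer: 49/256 ≈ 0.19141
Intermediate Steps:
Y(S) = ¼ + 3/S (Y(S) = 3/S - 3/(-12) = 3/S - 3*(-1/12) = 3/S + ¼ = ¼ + 3/S)
Y(d(-4))² = ((12 + (-4)²)/(4*((-4)²)))² = ((¼)*(12 + 16)/16)² = ((¼)*(1/16)*28)² = (7/16)² = 49/256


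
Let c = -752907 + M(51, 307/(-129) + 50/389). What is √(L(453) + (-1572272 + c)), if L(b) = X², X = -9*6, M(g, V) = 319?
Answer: 2*I*√580486 ≈ 1523.8*I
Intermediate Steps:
X = -54
c = -752588 (c = -752907 + 319 = -752588)
L(b) = 2916 (L(b) = (-54)² = 2916)
√(L(453) + (-1572272 + c)) = √(2916 + (-1572272 - 752588)) = √(2916 - 2324860) = √(-2321944) = 2*I*√580486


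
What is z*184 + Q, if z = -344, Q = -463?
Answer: -63759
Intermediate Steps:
z*184 + Q = -344*184 - 463 = -63296 - 463 = -63759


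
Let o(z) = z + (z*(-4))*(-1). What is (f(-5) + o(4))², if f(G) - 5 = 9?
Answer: 1156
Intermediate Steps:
f(G) = 14 (f(G) = 5 + 9 = 14)
o(z) = 5*z (o(z) = z - 4*z*(-1) = z + 4*z = 5*z)
(f(-5) + o(4))² = (14 + 5*4)² = (14 + 20)² = 34² = 1156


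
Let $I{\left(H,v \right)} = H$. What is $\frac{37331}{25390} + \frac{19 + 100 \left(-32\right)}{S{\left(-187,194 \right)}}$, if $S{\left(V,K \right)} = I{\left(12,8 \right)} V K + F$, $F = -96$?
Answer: $\frac{8167938791}{5527809240} \approx 1.4776$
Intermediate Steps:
$S{\left(V,K \right)} = -96 + 12 K V$ ($S{\left(V,K \right)} = 12 V K - 96 = 12 K V - 96 = -96 + 12 K V$)
$\frac{37331}{25390} + \frac{19 + 100 \left(-32\right)}{S{\left(-187,194 \right)}} = \frac{37331}{25390} + \frac{19 + 100 \left(-32\right)}{-96 + 12 \cdot 194 \left(-187\right)} = 37331 \cdot \frac{1}{25390} + \frac{19 - 3200}{-96 - 435336} = \frac{37331}{25390} - \frac{3181}{-435432} = \frac{37331}{25390} - - \frac{3181}{435432} = \frac{37331}{25390} + \frac{3181}{435432} = \frac{8167938791}{5527809240}$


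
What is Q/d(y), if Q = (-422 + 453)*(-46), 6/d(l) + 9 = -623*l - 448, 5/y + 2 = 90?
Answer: 30895003/264 ≈ 1.1703e+5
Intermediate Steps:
y = 5/88 (y = 5/(-2 + 90) = 5/88 ≈ 0.056818)
d(l) = 6/(-457 - 623*l) (d(l) = 6/(-9 + (-623*l - 448)) = 6/(-9 + (-448 - 623*l)) = 6/(-457 - 623*l))
Q = -1426 (Q = 31*(-46) = -1426)
Q/d(y) = -1426/((-6/(457 + 623*(5/88)))) = -1426/((-6/(457 + 3115/88))) = -1426/((-6/43331/88)) = -1426/((-6*88/43331)) = -1426/(-528/43331) = -1426*(-43331/528) = 30895003/264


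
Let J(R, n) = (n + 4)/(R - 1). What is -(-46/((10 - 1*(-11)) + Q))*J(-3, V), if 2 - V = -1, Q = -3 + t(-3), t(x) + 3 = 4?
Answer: -161/38 ≈ -4.2368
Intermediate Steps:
t(x) = 1 (t(x) = -3 + 4 = 1)
Q = -2 (Q = -3 + 1 = -2)
V = 3 (V = 2 - 1*(-1) = 2 + 1 = 3)
J(R, n) = (4 + n)/(-1 + R)
-(-46/((10 - 1*(-11)) + Q))*J(-3, V) = -(-46/((10 - 1*(-11)) - 2))*(4 + 3)/(-1 - 3) = -(-46/((10 + 11) - 2))*7/(-4) = -(-46/(21 - 2))*(-1/4*7) = -(-46/19)*(-7)/4 = -(-46*1/19)*(-7)/4 = -(-46)*(-7)/(19*4) = -1*161/38 = -161/38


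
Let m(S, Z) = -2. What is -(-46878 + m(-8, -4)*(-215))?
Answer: 46448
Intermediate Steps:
-(-46878 + m(-8, -4)*(-215)) = -(-46878 - 2*(-215)) = -(-46878 + 430) = -1*(-46448) = 46448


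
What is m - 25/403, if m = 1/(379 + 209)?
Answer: -14297/236964 ≈ -0.060334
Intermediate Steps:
m = 1/588 ≈ 0.0017007
m - 25/403 = 1/588 - 25/403 = -14297/236964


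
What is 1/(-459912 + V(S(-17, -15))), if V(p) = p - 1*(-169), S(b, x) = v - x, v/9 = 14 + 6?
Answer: -1/459548 ≈ -2.1760e-6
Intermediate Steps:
v = 180 (v = 9*(14 + 6) = 9*20 = 180)
S(b, x) = 180 - x
V(p) = 169 + p (V(p) = p + 169 = 169 + p)
1/(-459912 + V(S(-17, -15))) = 1/(-459912 + (169 + (180 - 1*(-15)))) = 1/(-459912 + (169 + (180 + 15))) = 1/(-459912 + (169 + 195)) = 1/(-459912 + 364) = 1/(-459548) = -1/459548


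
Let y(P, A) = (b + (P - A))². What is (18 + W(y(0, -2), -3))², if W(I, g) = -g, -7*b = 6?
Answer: 441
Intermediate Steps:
b = -6/7 (b = -⅐*6 = -6/7 ≈ -0.85714)
y(P, A) = (-6/7 + P - A)² (y(P, A) = (-6/7 + (P - A))² = (-6/7 + P - A)²)
(18 + W(y(0, -2), -3))² = (18 - 1*(-3))² = (18 + 3)² = 21² = 441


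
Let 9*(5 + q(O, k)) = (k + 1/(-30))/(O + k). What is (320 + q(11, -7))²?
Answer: 115592520121/1166400 ≈ 99102.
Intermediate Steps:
q(O, k) = -5 + (-1/30 + k)/(9*(O + k)) (q(O, k) = -5 + ((k + 1/(-30))/(O + k))/9 = -5 + ((k - 1/30)/(O + k))/9 = -5 + ((-1/30 + k)/(O + k))/9 = -5 + (-1/30 + k)/(9*(O + k)))
(320 + q(11, -7))² = (320 + (-1 - 1350*11 - 1320*(-7))/(270*(11 - 7)))² = (320 + (1/270)*(-1 - 14850 + 9240)/4)² = (320 + (1/270)*(¼)*(-5611))² = (320 - 5611/1080)² = (339989/1080)² = 115592520121/1166400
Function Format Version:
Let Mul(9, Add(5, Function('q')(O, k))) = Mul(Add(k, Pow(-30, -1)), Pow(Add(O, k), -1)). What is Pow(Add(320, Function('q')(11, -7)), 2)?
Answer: Rational(115592520121, 1166400) ≈ 99102.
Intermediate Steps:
Function('q')(O, k) = Add(-5, Mul(Rational(1, 9), Pow(Add(O, k), -1), Add(Rational(-1, 30), k))) (Function('q')(O, k) = Add(-5, Mul(Rational(1, 9), Mul(Add(k, Pow(-30, -1)), Pow(Add(O, k), -1)))) = Add(-5, Mul(Rational(1, 9), Mul(Add(k, Rational(-1, 30)), Pow(Add(O, k), -1)))) = Add(-5, Mul(Rational(1, 9), Mul(Add(Rational(-1, 30), k), Pow(Add(O, k), -1)))) = Add(-5, Mul(Rational(1, 9), Mul(Pow(Add(O, k), -1), Add(Rational(-1, 30), k)))) = Add(-5, Mul(Rational(1, 9), Pow(Add(O, k), -1), Add(Rational(-1, 30), k))))
Pow(Add(320, Function('q')(11, -7)), 2) = Pow(Add(320, Mul(Rational(1, 270), Pow(Add(11, -7), -1), Add(-1, Mul(-1350, 11), Mul(-1320, -7)))), 2) = Pow(Add(320, Mul(Rational(1, 270), Pow(4, -1), Add(-1, -14850, 9240))), 2) = Pow(Add(320, Mul(Rational(1, 270), Rational(1, 4), -5611)), 2) = Pow(Add(320, Rational(-5611, 1080)), 2) = Pow(Rational(339989, 1080), 2) = Rational(115592520121, 1166400)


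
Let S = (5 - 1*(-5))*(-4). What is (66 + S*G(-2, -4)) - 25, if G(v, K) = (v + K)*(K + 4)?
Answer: 41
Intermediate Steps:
G(v, K) = (4 + K)*(K + v) (G(v, K) = (K + v)*(4 + K) = (4 + K)*(K + v))
S = -40 (S = (5 + 5)*(-4) = 10*(-4) = -40)
(66 + S*G(-2, -4)) - 25 = (66 - 40*((-4)² + 4*(-4) + 4*(-2) - 4*(-2))) - 25 = (66 - 40*(16 - 16 - 8 + 8)) - 25 = (66 - 40*0) - 25 = (66 + 0) - 25 = 66 - 25 = 41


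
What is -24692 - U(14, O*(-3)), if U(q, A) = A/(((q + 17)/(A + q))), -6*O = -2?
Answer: -765439/31 ≈ -24692.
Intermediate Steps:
O = ⅓ (O = -⅙*(-2) = ⅓ ≈ 0.33333)
U(q, A) = A*(A + q)/(17 + q) (U(q, A) = A/(((17 + q)/(A + q))) = A*((A + q)/(17 + q)) = A*(A + q)/(17 + q))
-24692 - U(14, O*(-3)) = -24692 - (⅓)*(-3)*((⅓)*(-3) + 14)/(17 + 14) = -24692 - (-1)*(-1 + 14)/31 = -24692 - (-1)*13/31 = -24692 - 1*(-13/31) = -24692 + 13/31 = -765439/31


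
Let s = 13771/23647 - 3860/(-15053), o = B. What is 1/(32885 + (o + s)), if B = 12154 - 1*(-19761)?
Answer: 355958291/23066395829083 ≈ 1.5432e-5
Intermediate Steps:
B = 31915 (B = 12154 + 19761 = 31915)
o = 31915
s = 298572283/355958291 (s = 13771*(1/23647) - 3860*(-1/15053) = 13771/23647 + 3860/15053 = 298572283/355958291 ≈ 0.83878)
1/(32885 + (o + s)) = 1/(32885 + (31915 + 298572283/355958291)) = 1/(32885 + 11360707429548/355958291) = 1/(23066395829083/355958291) = 355958291/23066395829083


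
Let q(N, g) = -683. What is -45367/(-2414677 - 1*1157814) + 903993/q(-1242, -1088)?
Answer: -3229475870902/2440011353 ≈ -1323.5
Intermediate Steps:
-45367/(-2414677 - 1*1157814) + 903993/q(-1242, -1088) = -45367/(-2414677 - 1*1157814) + 903993/(-683) = -45367/(-2414677 - 1157814) + 903993*(-1/683) = -45367/(-3572491) - 903993/683 = -45367*(-1/3572491) - 903993/683 = 45367/3572491 - 903993/683 = -3229475870902/2440011353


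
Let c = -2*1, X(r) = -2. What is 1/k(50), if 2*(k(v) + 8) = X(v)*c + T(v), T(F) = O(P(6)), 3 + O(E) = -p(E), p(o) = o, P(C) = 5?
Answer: -⅒ ≈ -0.10000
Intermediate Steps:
c = -2
O(E) = -3 - E
T(F) = -8 (T(F) = -3 - 1*5 = -3 - 5 = -8)
k(v) = -10 (k(v) = -8 + (-2*(-2) - 8)/2 = -8 + (4 - 8)/2 = -8 + (½)*(-4) = -8 - 2 = -10)
1/k(50) = 1/(-10) = -⅒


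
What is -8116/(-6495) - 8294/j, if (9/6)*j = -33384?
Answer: 9019201/5559720 ≈ 1.6222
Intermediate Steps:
j = -22256 (j = (⅔)*(-33384) = -22256)
-8116/(-6495) - 8294/j = -8116/(-6495) - 8294/(-22256) = -8116*(-1/6495) - 8294*(-1/22256) = 8116/6495 + 319/856 = 9019201/5559720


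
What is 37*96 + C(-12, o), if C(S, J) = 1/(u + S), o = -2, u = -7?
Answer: 67487/19 ≈ 3551.9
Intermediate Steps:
C(S, J) = 1/(-7 + S)
37*96 + C(-12, o) = 37*96 + 1/(-7 - 12) = 3552 + 1/(-19) = 3552 - 1/19 = 67487/19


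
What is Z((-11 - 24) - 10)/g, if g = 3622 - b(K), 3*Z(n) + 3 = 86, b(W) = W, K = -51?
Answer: 83/11019 ≈ 0.0075324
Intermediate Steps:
Z(n) = 83/3 (Z(n) = -1 + (⅓)*86 = -1 + 86/3 = 83/3)
g = 3673 (g = 3622 - 1*(-51) = 3622 + 51 = 3673)
Z((-11 - 24) - 10)/g = (83/3)/3673 = (83/3)*(1/3673) = 83/11019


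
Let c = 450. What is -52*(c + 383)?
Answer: -43316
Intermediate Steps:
-52*(c + 383) = -52*(450 + 383) = -52*833 = -43316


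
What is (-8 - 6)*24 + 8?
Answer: -328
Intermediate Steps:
(-8 - 6)*24 + 8 = -14*24 + 8 = -336 + 8 = -328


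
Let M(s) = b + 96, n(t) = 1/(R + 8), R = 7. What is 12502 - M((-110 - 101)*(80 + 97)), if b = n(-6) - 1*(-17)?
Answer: 185834/15 ≈ 12389.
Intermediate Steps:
n(t) = 1/15 (n(t) = 1/(7 + 8) = 1/15)
b = 256/15 (b = 1/15 - 1*(-17) = 1/15 + 17 = 256/15 ≈ 17.067)
M(s) = 1696/15 (M(s) = 256/15 + 96 = 1696/15)
12502 - M((-110 - 101)*(80 + 97)) = 12502 - 1*1696/15 = 12502 - 1696/15 = 185834/15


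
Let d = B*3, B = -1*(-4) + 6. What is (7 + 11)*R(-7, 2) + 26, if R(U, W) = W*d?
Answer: 1106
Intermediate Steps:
B = 10 (B = 4 + 6 = 10)
d = 30 (d = 10*3 = 30)
R(U, W) = 30*W (R(U, W) = W*30 = 30*W)
(7 + 11)*R(-7, 2) + 26 = (7 + 11)*(30*2) + 26 = 18*60 + 26 = 1080 + 26 = 1106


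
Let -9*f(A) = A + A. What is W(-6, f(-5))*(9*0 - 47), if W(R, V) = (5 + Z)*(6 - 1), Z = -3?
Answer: -470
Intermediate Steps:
f(A) = -2*A/9 (f(A) = -(A + A)/9 = -2*A/9)
W(R, V) = 10 (W(R, V) = (5 - 3)*(6 - 1) = 2*5 = 10)
W(-6, f(-5))*(9*0 - 47) = 10*(9*0 - 47) = 10*(0 - 47) = 10*(-47) = -470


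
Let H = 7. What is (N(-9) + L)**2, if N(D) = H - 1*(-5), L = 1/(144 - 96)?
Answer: 332929/2304 ≈ 144.50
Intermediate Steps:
L = 1/48 ≈ 0.020833
N(D) = 12 (N(D) = 7 - 1*(-5) = 7 + 5 = 12)
(N(-9) + L)**2 = (12 + 1/48)**2 = (577/48)**2 = 332929/2304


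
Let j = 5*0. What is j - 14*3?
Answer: -42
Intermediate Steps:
j = 0
j - 14*3 = 0 - 14*3 = 0 - 42 = -42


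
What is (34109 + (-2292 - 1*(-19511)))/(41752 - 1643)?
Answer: 51328/40109 ≈ 1.2797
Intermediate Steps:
(34109 + (-2292 - 1*(-19511)))/(41752 - 1643) = (34109 + (-2292 + 19511))/40109 = (34109 + 17219)*(1/40109) = 51328*(1/40109) = 51328/40109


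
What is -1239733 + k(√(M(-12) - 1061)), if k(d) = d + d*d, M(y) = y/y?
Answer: -1240793 + 2*I*√265 ≈ -1.2408e+6 + 32.558*I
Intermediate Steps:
M(y) = 1
k(d) = d + d²
-1239733 + k(√(M(-12) - 1061)) = -1239733 + √(1 - 1061)*(1 + √(1 - 1061)) = -1239733 + √(-1060)*(1 + √(-1060)) = -1239733 + (2*I*√265)*(1 + 2*I*√265) = -1239733 + 2*I*√265*(1 + 2*I*√265)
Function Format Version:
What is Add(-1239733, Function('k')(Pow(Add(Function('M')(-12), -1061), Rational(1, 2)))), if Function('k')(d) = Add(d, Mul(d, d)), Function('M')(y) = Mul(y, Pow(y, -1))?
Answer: Add(-1240793, Mul(2, I, Pow(265, Rational(1, 2)))) ≈ Add(-1.2408e+6, Mul(32.558, I))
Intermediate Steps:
Function('M')(y) = 1
Function('k')(d) = Add(d, Pow(d, 2))
Add(-1239733, Function('k')(Pow(Add(Function('M')(-12), -1061), Rational(1, 2)))) = Add(-1239733, Mul(Pow(Add(1, -1061), Rational(1, 2)), Add(1, Pow(Add(1, -1061), Rational(1, 2))))) = Add(-1239733, Mul(Pow(-1060, Rational(1, 2)), Add(1, Pow(-1060, Rational(1, 2))))) = Add(-1239733, Mul(Mul(2, I, Pow(265, Rational(1, 2))), Add(1, Mul(2, I, Pow(265, Rational(1, 2)))))) = Add(-1239733, Mul(2, I, Pow(265, Rational(1, 2)), Add(1, Mul(2, I, Pow(265, Rational(1, 2))))))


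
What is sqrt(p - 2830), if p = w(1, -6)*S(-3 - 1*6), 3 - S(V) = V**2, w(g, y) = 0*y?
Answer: I*sqrt(2830) ≈ 53.198*I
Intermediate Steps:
w(g, y) = 0
S(V) = 3 - V**2
p = 0 (p = 0*(3 - (-3 - 1*6)**2) = 0*(3 - (-3 - 6)**2) = 0*(3 - 1*(-9)**2) = 0*(3 - 1*81) = 0*(3 - 81) = 0*(-78) = 0)
sqrt(p - 2830) = sqrt(0 - 2830) = sqrt(-2830) = I*sqrt(2830)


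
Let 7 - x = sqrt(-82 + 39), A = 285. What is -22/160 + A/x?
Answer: 39647/1840 + 285*I*sqrt(43)/92 ≈ 21.547 + 20.314*I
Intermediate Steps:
x = 7 - I*sqrt(43) (x = 7 - sqrt(-82 + 39) = 7 - sqrt(-43) = 7 - I*sqrt(43) ≈ 7.0 - 6.5574*I)
-22/160 + A/x = -22/160 + 285/(7 - I*sqrt(43)) = -22*1/160 + 285/(7 - I*sqrt(43)) = -11/80 + 285/(7 - I*sqrt(43))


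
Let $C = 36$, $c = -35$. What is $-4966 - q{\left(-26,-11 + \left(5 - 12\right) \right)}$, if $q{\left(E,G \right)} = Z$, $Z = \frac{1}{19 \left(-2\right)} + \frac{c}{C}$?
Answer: $- \frac{3396061}{684} \approx -4965.0$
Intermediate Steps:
$Z = - \frac{683}{684}$ ($Z = \frac{1}{19 \left(-2\right)} - \frac{35}{36} = \frac{1}{19} \left(- \frac{1}{2}\right) - \frac{35}{36} = - \frac{1}{38} - \frac{35}{36} = - \frac{683}{684} \approx -0.99854$)
$q{\left(E,G \right)} = - \frac{683}{684}$
$-4966 - q{\left(-26,-11 + \left(5 - 12\right) \right)} = -4966 - - \frac{683}{684} = -4966 + \frac{683}{684} = - \frac{3396061}{684}$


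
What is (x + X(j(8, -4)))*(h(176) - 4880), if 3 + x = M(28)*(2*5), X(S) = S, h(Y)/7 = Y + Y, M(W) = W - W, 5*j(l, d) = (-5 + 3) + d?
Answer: 50736/5 ≈ 10147.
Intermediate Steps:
j(l, d) = -2/5 + d/5 (j(l, d) = ((-5 + 3) + d)/5 = (-2 + d)/5 = -2/5 + d/5)
M(W) = 0
h(Y) = 14*Y (h(Y) = 7*(Y + Y) = 7*(2*Y) = 14*Y)
x = -3 (x = -3 + 0*(2*5) = -3 + 0*10 = -3 + 0 = -3)
(x + X(j(8, -4)))*(h(176) - 4880) = (-3 + (-2/5 + (1/5)*(-4)))*(14*176 - 4880) = (-3 + (-2/5 - 4/5))*(2464 - 4880) = (-3 - 6/5)*(-2416) = -21/5*(-2416) = 50736/5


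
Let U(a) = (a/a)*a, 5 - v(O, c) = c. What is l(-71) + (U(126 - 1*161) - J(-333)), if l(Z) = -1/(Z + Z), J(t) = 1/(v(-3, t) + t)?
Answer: -24987/710 ≈ -35.193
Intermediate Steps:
v(O, c) = 5 - c
J(t) = ⅕ (J(t) = 1/((5 - t) + t) = 1/5 = ⅕)
l(Z) = -1/(2*Z)
U(a) = a (U(a) = 1*a = a)
l(-71) + (U(126 - 1*161) - J(-333)) = -½/(-71) + ((126 - 1*161) - 1*⅕) = -½*(-1/71) + ((126 - 161) - ⅕) = 1/142 + (-35 - ⅕) = 1/142 - 176/5 = -24987/710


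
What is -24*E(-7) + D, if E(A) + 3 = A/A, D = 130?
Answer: 178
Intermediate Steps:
E(A) = -2 (E(A) = -3 + A/A = -3 + 1 = -2)
-24*E(-7) + D = -24*(-2) + 130 = 48 + 130 = 178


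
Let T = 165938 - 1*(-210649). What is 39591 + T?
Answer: 416178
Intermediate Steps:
T = 376587 (T = 165938 + 210649 = 376587)
39591 + T = 39591 + 376587 = 416178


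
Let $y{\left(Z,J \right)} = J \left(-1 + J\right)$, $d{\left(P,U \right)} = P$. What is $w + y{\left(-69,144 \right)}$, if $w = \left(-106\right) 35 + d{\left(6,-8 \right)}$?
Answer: $16888$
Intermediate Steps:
$w = -3704$ ($w = \left(-106\right) 35 + 6 = -3710 + 6 = -3704$)
$w + y{\left(-69,144 \right)} = -3704 + 144 \left(-1 + 144\right) = -3704 + 144 \cdot 143 = -3704 + 20592 = 16888$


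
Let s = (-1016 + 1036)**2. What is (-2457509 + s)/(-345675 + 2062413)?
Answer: -2457109/1716738 ≈ -1.4313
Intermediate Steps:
s = 400 (s = 20**2 = 400)
(-2457509 + s)/(-345675 + 2062413) = (-2457509 + 400)/(-345675 + 2062413) = -2457109/1716738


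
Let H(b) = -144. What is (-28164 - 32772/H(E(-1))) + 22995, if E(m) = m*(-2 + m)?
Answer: -59297/12 ≈ -4941.4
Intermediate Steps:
(-28164 - 32772/H(E(-1))) + 22995 = (-28164 - 32772/(-144)) + 22995 = (-28164 - 32772*(-1/144)) + 22995 = (-28164 + 2731/12) + 22995 = -335237/12 + 22995 = -59297/12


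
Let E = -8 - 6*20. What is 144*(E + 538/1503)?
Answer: -3069536/167 ≈ -18380.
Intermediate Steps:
E = -128 (E = -8 - 120 = -128)
144*(E + 538/1503) = 144*(-128 + 538/1503) = 144*(-191846/1503) = -3069536/167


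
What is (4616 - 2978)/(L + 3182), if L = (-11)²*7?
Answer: 546/1343 ≈ 0.40655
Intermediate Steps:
L = 847 (L = 121*7 = 847)
(4616 - 2978)/(L + 3182) = (4616 - 2978)/(847 + 3182) = 1638/4029 = 1638*(1/4029) = 546/1343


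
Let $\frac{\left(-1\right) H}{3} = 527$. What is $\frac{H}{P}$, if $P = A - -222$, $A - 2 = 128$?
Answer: $- \frac{1581}{352} \approx -4.4915$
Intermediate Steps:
$A = 130$ ($A = 2 + 128 = 130$)
$H = -1581$ ($H = \left(-3\right) 527 = -1581$)
$P = 352$ ($P = 130 - -222 = 130 + 222 = 352$)
$\frac{H}{P} = - \frac{1581}{352}$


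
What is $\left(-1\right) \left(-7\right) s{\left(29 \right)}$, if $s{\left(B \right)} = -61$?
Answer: $-427$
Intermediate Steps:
$\left(-1\right) \left(-7\right) s{\left(29 \right)} = \left(-1\right) \left(-7\right) \left(-61\right) = 7 \left(-61\right) = -427$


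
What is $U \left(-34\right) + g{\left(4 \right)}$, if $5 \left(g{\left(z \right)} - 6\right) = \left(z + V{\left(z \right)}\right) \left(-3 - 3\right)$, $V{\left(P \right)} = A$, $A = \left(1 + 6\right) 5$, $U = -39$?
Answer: $\frac{6426}{5} \approx 1285.2$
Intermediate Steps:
$A = 35$ ($A = 7 \cdot 5 = 35$)
$V{\left(P \right)} = 35$
$g{\left(z \right)} = -36 - \frac{6 z}{5}$ ($g{\left(z \right)} = 6 + \frac{\left(z + 35\right) \left(-3 - 3\right)}{5} = 6 + \frac{\left(35 + z\right) \left(-6\right)}{5} = 6 + \frac{-210 - 6 z}{5} = 6 - \left(42 + \frac{6 z}{5}\right) = -36 - \frac{6 z}{5}$)
$U \left(-34\right) + g{\left(4 \right)} = \left(-39\right) \left(-34\right) - \frac{204}{5} = 1326 - \frac{204}{5} = \frac{6426}{5}$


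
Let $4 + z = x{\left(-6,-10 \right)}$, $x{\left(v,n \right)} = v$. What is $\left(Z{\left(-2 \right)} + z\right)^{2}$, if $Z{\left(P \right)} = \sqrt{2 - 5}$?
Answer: $\left(10 - i \sqrt{3}\right)^{2} \approx 97.0 - 34.641 i$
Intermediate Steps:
$Z{\left(P \right)} = i \sqrt{3}$ ($Z{\left(P \right)} = \sqrt{-3} = i \sqrt{3}$)
$z = -10$ ($z = -4 - 6 = -10$)
$\left(Z{\left(-2 \right)} + z\right)^{2} = \left(i \sqrt{3} - 10\right)^{2} = \left(-10 + i \sqrt{3}\right)^{2}$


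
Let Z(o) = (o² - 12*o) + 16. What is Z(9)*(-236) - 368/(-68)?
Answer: 44224/17 ≈ 2601.4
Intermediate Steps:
Z(o) = 16 + o² - 12*o
Z(9)*(-236) - 368/(-68) = (16 + 9² - 12*9)*(-236) - 368/(-68) = (16 + 81 - 108)*(-236) - 368*(-1/68) = -11*(-236) + 92/17 = 2596 + 92/17 = 44224/17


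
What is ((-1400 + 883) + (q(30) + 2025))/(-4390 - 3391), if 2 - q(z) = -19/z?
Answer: -45319/233430 ≈ -0.19414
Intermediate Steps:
q(z) = 2 + 19/z (q(z) = 2 - (-19)/z = 2 + 19/z)
((-1400 + 883) + (q(30) + 2025))/(-4390 - 3391) = ((-1400 + 883) + ((2 + 19/30) + 2025))/(-4390 - 3391) = (-517 + ((2 + 19*(1/30)) + 2025))/(-7781) = (-517 + ((2 + 19/30) + 2025))*(-1/7781) = (-517 + (79/30 + 2025))*(-1/7781) = (-517 + 60829/30)*(-1/7781) = (45319/30)*(-1/7781) = -45319/233430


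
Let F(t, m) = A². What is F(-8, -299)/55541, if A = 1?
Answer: 1/55541 ≈ 1.8005e-5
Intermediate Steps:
F(t, m) = 1 (F(t, m) = 1² = 1)
F(-8, -299)/55541 = 1/55541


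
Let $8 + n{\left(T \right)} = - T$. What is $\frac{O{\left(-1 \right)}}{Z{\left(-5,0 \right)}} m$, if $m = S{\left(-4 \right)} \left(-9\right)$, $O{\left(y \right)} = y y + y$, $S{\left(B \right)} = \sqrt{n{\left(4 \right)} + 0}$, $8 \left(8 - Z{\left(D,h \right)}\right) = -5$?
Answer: $0$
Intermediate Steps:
$Z{\left(D,h \right)} = \frac{69}{8}$ ($Z{\left(D,h \right)} = 8 - - \frac{5}{8} = 8 + \frac{5}{8} = \frac{69}{8}$)
$n{\left(T \right)} = -8 - T$
$S{\left(B \right)} = 2 i \sqrt{3}$ ($S{\left(B \right)} = \sqrt{\left(-8 - 4\right) + 0} = \sqrt{-12 + 0} = \sqrt{-12} = 2 i \sqrt{3}$)
$O{\left(y \right)} = y + y^{2}$ ($O{\left(y \right)} = y^{2} + y = y + y^{2}$)
$m = - 18 i \sqrt{3}$ ($m = 2 i \sqrt{3} \left(-9\right) = - 18 i \sqrt{3} \approx - 31.177 i$)
$\frac{O{\left(-1 \right)}}{Z{\left(-5,0 \right)}} m = \frac{\left(-1\right) \left(1 - 1\right)}{\frac{69}{8}} \left(- 18 i \sqrt{3}\right) = \left(-1\right) 0 \cdot \frac{8}{69} \left(- 18 i \sqrt{3}\right) = 0 \cdot \frac{8}{69} \left(- 18 i \sqrt{3}\right) = 0 \left(- 18 i \sqrt{3}\right) = 0$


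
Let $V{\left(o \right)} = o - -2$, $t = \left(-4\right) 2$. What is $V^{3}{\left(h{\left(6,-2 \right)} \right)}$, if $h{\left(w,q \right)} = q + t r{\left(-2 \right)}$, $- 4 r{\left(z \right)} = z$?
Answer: $-64$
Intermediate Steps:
$r{\left(z \right)} = - \frac{z}{4}$
$t = -8$
$h{\left(w,q \right)} = -4 + q$ ($h{\left(w,q \right)} = q - 8 \left(\left(- \frac{1}{4}\right) \left(-2\right)\right) = q - 4 = -4 + q$)
$V{\left(o \right)} = 2 + o$ ($V{\left(o \right)} = o + 2 = 2 + o$)
$V^{3}{\left(h{\left(6,-2 \right)} \right)} = \left(2 - 6\right)^{3} = \left(-4\right)^{3} = -64$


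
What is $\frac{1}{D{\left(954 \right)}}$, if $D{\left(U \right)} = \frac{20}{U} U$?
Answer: $\frac{1}{20} \approx 0.05$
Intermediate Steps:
$D{\left(U \right)} = 20$
$\frac{1}{D{\left(954 \right)}} = \frac{1}{20}$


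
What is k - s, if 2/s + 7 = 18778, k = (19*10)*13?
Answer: 46364368/18771 ≈ 2470.0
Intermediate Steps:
k = 2470 (k = 190*13 = 2470)
s = 2/18771 (s = 2/(-7 + 18778) = 2/18771 ≈ 0.00010655)
k - s = 2470 - 1*2/18771 = 2470 - 2/18771 = 46364368/18771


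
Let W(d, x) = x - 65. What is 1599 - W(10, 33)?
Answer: 1631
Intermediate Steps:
W(d, x) = -65 + x
1599 - W(10, 33) = 1599 - (-65 + 33) = 1599 - 1*(-32) = 1599 + 32 = 1631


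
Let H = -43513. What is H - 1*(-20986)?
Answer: -22527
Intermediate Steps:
H - 1*(-20986) = -43513 - 1*(-20986) = -43513 + 20986 = -22527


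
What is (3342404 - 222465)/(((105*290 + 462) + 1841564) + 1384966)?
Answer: 3119939/3257442 ≈ 0.95779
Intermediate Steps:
(3342404 - 222465)/(((105*290 + 462) + 1841564) + 1384966) = 3119939/(((30450 + 462) + 1841564) + 1384966) = 3119939/((30912 + 1841564) + 1384966) = 3119939/(1872476 + 1384966) = 3119939/3257442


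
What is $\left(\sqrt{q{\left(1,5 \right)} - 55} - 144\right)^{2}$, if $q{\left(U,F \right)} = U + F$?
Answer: $20687 - 2016 i \approx 20687.0 - 2016.0 i$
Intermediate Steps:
$q{\left(U,F \right)} = F + U$
$\left(\sqrt{q{\left(1,5 \right)} - 55} - 144\right)^{2} = \left(\sqrt{\left(5 + 1\right) - 55} - 144\right)^{2} = \left(\sqrt{6 - 55} - 144\right)^{2} = \left(\sqrt{-49} - 144\right)^{2} = \left(7 i - 144\right)^{2} = \left(-144 + 7 i\right)^{2}$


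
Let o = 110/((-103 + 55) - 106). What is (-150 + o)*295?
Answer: -311225/7 ≈ -44461.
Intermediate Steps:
o = -5/7 (o = 110/(-48 - 106) = 110/(-154) = 110*(-1/154) = -5/7 ≈ -0.71429)
(-150 + o)*295 = (-150 - 5/7)*295 = -1055/7*295 = -311225/7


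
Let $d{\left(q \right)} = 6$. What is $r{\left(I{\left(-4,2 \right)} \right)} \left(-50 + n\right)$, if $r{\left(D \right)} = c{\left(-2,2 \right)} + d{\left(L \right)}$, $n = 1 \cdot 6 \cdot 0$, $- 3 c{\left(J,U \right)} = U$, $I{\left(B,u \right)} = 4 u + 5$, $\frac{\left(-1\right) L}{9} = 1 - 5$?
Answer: $- \frac{800}{3} \approx -266.67$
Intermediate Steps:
$L = 36$ ($L = - 9 \left(1 - 5\right) = \left(-9\right) \left(-4\right) = 36$)
$I{\left(B,u \right)} = 5 + 4 u$
$c{\left(J,U \right)} = - \frac{U}{3}$
$n = 0$ ($n = 6 \cdot 0 = 0$)
$r{\left(D \right)} = \frac{16}{3}$ ($r{\left(D \right)} = \left(- \frac{1}{3}\right) 2 + 6 = - \frac{2}{3} + 6 = \frac{16}{3}$)
$r{\left(I{\left(-4,2 \right)} \right)} \left(-50 + n\right) = \frac{16 \left(-50 + 0\right)}{3} = \frac{16}{3} \left(-50\right) = - \frac{800}{3}$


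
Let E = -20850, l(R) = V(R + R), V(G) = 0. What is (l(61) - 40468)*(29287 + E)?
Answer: -341428516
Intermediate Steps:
l(R) = 0
(l(61) - 40468)*(29287 + E) = (0 - 40468)*(29287 - 20850) = -40468*8437 = -341428516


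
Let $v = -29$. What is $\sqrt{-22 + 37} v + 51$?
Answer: $51 - 29 \sqrt{15} \approx -61.317$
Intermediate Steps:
$\sqrt{-22 + 37} v + 51 = \sqrt{-22 + 37} \left(-29\right) + 51 = \sqrt{15} \left(-29\right) + 51 = - 29 \sqrt{15} + 51 = 51 - 29 \sqrt{15}$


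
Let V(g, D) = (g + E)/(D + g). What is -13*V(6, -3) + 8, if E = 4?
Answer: -106/3 ≈ -35.333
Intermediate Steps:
V(g, D) = (4 + g)/(D + g) (V(g, D) = (g + 4)/(D + g) = (4 + g)/(D + g))
-13*V(6, -3) + 8 = -13*(4 + 6)/(-3 + 6) + 8 = -13*10/3 + 8 = -130/3 + 8 = -106/3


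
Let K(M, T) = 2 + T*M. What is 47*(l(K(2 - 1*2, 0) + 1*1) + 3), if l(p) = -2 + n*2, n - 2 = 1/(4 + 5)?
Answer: 2209/9 ≈ 245.44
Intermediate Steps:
n = 19/9 (n = 2 + 1/(4 + 5) = 2 + 1/9 = 2 + ⅑ = 19/9 ≈ 2.1111)
K(M, T) = 2 + M*T
l(p) = 20/9 (l(p) = -2 + (19/9)*2 = -2 + 38/9 = 20/9)
47*(l(K(2 - 1*2, 0) + 1*1) + 3) = 47*(20/9 + 3) = 47*(47/9) = 2209/9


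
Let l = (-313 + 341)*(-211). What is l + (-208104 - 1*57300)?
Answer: -271312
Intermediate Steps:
l = -5908 (l = 28*(-211) = -5908)
l + (-208104 - 1*57300) = -5908 + (-208104 - 1*57300) = -5908 + (-208104 - 57300) = -5908 - 265404 = -271312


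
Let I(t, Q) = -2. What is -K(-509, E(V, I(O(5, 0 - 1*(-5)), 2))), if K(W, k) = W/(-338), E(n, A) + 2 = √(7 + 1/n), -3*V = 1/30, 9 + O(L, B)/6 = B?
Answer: -509/338 ≈ -1.5059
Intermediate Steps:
O(L, B) = -54 + 6*B
V = -1/90 (V = -⅓/30 = -⅓*1/30 = -1/90 ≈ -0.011111)
E(n, A) = -2 + √(7 + 1/n)
K(W, k) = -W/338 (K(W, k) = W*(-1/338) = -W/338)
-K(-509, E(V, I(O(5, 0 - 1*(-5)), 2))) = -(-1)*(-509)/338 = -1*509/338 = -509/338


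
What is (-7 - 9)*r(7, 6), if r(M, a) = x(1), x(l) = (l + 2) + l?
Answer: -64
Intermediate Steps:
x(l) = 2 + 2*l (x(l) = (2 + l) + l = 2 + 2*l)
r(M, a) = 4 (r(M, a) = 2 + 2*1 = 2 + 2 = 4)
(-7 - 9)*r(7, 6) = (-7 - 9)*4 = -16*4 = -64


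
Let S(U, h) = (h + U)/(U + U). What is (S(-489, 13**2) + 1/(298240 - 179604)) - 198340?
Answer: -11506280231111/58013004 ≈ -1.9834e+5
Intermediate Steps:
S(U, h) = (U + h)/(2*U) (S(U, h) = (U + h)/((2*U)) = (U + h)*(1/(2*U)) = (U + h)/(2*U))
(S(-489, 13**2) + 1/(298240 - 179604)) - 198340 = ((1/2)*(-489 + 13**2)/(-489) + 1/(298240 - 179604)) - 198340 = ((1/2)*(-1/489)*(-489 + 169) + 1/118636) - 198340 = ((1/2)*(-1/489)*(-320) + 1/118636) - 198340 = (160/489 + 1/118636) - 198340 = 18982249/58013004 - 198340 = -11506280231111/58013004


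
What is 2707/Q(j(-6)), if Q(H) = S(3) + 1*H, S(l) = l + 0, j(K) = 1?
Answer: 2707/4 ≈ 676.75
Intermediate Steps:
S(l) = l
Q(H) = 3 + H (Q(H) = 3 + 1*H = 3 + H)
2707/Q(j(-6)) = 2707/(3 + 1) = 2707/4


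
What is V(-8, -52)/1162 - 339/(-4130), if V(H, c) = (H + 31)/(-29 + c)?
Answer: 162308/1983285 ≈ 0.081838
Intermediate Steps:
V(H, c) = (31 + H)/(-29 + c)
V(-8, -52)/1162 - 339/(-4130) = ((31 - 8)/(-29 - 52))/1162 - 339/(-4130) = (23/(-81))*(1/1162) - 339*(-1/4130) = -1/81*23*(1/1162) + 339/4130 = -23/81*1/1162 + 339/4130 = -23/94122 + 339/4130 = 162308/1983285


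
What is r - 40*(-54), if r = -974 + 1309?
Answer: 2495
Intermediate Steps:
r = 335
r - 40*(-54) = 335 - 40*(-54) = 335 + 2160 = 2495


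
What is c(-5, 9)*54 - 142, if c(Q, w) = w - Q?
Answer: 614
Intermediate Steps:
c(-5, 9)*54 - 142 = (9 - 1*(-5))*54 - 142 = (9 + 5)*54 - 142 = 14*54 - 142 = 756 - 142 = 614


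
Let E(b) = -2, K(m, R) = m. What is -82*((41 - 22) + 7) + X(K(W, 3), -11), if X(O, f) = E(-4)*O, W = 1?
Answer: -2134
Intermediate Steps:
X(O, f) = -2*O
-82*((41 - 22) + 7) + X(K(W, 3), -11) = -82*((41 - 22) + 7) - 2*1 = -82*(19 + 7) - 2 = -82*26 - 2 = -2132 - 2 = -2134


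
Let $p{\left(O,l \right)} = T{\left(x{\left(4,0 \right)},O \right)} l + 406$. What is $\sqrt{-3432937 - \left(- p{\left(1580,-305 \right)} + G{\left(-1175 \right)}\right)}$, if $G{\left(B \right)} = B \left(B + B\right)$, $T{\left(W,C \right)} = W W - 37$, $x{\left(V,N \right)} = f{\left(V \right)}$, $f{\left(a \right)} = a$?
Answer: $4 i \sqrt{386711} \approx 2487.4 i$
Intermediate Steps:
$x{\left(V,N \right)} = V$
$T{\left(W,C \right)} = -37 + W^{2}$ ($T{\left(W,C \right)} = W^{2} - 37 = -37 + W^{2}$)
$p{\left(O,l \right)} = 406 - 21 l$ ($p{\left(O,l \right)} = \left(-37 + 4^{2}\right) l + 406 = \left(-37 + 16\right) l + 406 = - 21 l + 406 = 406 - 21 l$)
$G{\left(B \right)} = 2 B^{2}$ ($G{\left(B \right)} = B 2 B = 2 B^{2}$)
$\sqrt{-3432937 - \left(- p{\left(1580,-305 \right)} + G{\left(-1175 \right)}\right)} = \sqrt{-3432937 + \left(\left(406 - -6405\right) - 2 \left(-1175\right)^{2}\right)} = \sqrt{-3432937 + \left(\left(406 + 6405\right) - 2 \cdot 1380625\right)} = \sqrt{-3432937 + \left(6811 - 2761250\right)} = \sqrt{-3432937 - 2754439} = \sqrt{-6187376} = 4 i \sqrt{386711}$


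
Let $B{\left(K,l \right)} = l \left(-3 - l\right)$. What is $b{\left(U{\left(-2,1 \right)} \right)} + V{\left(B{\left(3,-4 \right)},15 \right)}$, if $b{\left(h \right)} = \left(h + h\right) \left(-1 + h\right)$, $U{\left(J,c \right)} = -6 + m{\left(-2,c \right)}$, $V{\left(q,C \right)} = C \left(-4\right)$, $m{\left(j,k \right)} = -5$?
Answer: $204$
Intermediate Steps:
$V{\left(q,C \right)} = - 4 C$
$U{\left(J,c \right)} = -11$ ($U{\left(J,c \right)} = -6 - 5 = -11$)
$b{\left(h \right)} = 2 h \left(-1 + h\right)$
$b{\left(U{\left(-2,1 \right)} \right)} + V{\left(B{\left(3,-4 \right)},15 \right)} = 2 \left(-11\right) \left(-1 - 11\right) - 60 = 2 \left(-11\right) \left(-12\right) - 60 = 264 - 60 = 204$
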